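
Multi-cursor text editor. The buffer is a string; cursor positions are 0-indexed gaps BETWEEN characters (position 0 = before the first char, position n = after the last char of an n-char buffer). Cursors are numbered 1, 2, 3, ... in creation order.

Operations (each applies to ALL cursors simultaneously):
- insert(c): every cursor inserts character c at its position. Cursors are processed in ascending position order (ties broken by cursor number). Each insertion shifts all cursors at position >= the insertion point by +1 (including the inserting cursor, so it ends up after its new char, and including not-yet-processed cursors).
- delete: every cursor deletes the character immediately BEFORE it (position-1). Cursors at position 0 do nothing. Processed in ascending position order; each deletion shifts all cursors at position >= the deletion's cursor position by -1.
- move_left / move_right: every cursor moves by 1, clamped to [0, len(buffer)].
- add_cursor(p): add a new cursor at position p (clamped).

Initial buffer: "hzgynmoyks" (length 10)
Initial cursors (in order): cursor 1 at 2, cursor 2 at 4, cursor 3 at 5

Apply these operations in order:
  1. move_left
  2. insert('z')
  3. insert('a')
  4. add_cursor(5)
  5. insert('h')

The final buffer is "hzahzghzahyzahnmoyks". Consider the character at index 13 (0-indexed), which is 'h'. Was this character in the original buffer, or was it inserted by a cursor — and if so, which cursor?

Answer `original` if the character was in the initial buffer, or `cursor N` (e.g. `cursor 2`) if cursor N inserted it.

After op 1 (move_left): buffer="hzgynmoyks" (len 10), cursors c1@1 c2@3 c3@4, authorship ..........
After op 2 (insert('z')): buffer="hzzgzyznmoyks" (len 13), cursors c1@2 c2@5 c3@7, authorship .1..2.3......
After op 3 (insert('a')): buffer="hzazgzayzanmoyks" (len 16), cursors c1@3 c2@7 c3@10, authorship .11..22.33......
After op 4 (add_cursor(5)): buffer="hzazgzayzanmoyks" (len 16), cursors c1@3 c4@5 c2@7 c3@10, authorship .11..22.33......
After op 5 (insert('h')): buffer="hzahzghzahyzahnmoyks" (len 20), cursors c1@4 c4@7 c2@10 c3@14, authorship .111..4222.333......
Authorship (.=original, N=cursor N): . 1 1 1 . . 4 2 2 2 . 3 3 3 . . . . . .
Index 13: author = 3

Answer: cursor 3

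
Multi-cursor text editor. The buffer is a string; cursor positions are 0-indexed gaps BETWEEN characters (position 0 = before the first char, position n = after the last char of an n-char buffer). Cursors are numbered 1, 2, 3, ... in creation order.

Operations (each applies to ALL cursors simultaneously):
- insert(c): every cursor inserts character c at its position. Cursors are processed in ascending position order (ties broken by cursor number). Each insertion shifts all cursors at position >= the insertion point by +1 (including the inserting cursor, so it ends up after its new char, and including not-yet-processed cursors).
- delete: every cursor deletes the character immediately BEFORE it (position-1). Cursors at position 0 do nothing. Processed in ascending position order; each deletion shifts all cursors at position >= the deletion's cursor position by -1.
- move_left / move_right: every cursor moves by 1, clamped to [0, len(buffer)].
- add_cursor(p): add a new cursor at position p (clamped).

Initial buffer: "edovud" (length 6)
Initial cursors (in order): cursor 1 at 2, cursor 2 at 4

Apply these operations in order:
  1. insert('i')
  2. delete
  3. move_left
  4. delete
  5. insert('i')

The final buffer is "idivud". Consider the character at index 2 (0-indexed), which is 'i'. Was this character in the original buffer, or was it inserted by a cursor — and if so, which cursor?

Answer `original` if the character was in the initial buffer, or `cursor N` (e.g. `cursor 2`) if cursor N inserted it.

Answer: cursor 2

Derivation:
After op 1 (insert('i')): buffer="edioviud" (len 8), cursors c1@3 c2@6, authorship ..1..2..
After op 2 (delete): buffer="edovud" (len 6), cursors c1@2 c2@4, authorship ......
After op 3 (move_left): buffer="edovud" (len 6), cursors c1@1 c2@3, authorship ......
After op 4 (delete): buffer="dvud" (len 4), cursors c1@0 c2@1, authorship ....
After op 5 (insert('i')): buffer="idivud" (len 6), cursors c1@1 c2@3, authorship 1.2...
Authorship (.=original, N=cursor N): 1 . 2 . . .
Index 2: author = 2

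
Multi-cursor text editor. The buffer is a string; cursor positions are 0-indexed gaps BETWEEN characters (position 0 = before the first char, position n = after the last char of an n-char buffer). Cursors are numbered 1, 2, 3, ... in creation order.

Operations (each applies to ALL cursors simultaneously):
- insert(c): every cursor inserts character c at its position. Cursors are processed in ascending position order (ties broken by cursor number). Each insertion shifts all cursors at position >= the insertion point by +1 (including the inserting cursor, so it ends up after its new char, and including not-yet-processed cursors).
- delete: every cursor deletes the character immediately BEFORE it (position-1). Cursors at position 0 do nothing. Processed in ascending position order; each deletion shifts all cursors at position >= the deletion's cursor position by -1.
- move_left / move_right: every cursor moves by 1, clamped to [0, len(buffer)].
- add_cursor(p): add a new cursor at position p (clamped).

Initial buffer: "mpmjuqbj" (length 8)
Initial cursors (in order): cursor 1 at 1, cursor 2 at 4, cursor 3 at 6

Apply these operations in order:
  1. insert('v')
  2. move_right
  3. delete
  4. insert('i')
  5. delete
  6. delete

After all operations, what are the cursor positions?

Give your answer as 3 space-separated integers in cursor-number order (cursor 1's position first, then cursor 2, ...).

Answer: 1 3 4

Derivation:
After op 1 (insert('v')): buffer="mvpmjvuqvbj" (len 11), cursors c1@2 c2@6 c3@9, authorship .1...2..3..
After op 2 (move_right): buffer="mvpmjvuqvbj" (len 11), cursors c1@3 c2@7 c3@10, authorship .1...2..3..
After op 3 (delete): buffer="mvmjvqvj" (len 8), cursors c1@2 c2@5 c3@7, authorship .1..2.3.
After op 4 (insert('i')): buffer="mvimjviqvij" (len 11), cursors c1@3 c2@7 c3@10, authorship .11..22.33.
After op 5 (delete): buffer="mvmjvqvj" (len 8), cursors c1@2 c2@5 c3@7, authorship .1..2.3.
After op 6 (delete): buffer="mmjqj" (len 5), cursors c1@1 c2@3 c3@4, authorship .....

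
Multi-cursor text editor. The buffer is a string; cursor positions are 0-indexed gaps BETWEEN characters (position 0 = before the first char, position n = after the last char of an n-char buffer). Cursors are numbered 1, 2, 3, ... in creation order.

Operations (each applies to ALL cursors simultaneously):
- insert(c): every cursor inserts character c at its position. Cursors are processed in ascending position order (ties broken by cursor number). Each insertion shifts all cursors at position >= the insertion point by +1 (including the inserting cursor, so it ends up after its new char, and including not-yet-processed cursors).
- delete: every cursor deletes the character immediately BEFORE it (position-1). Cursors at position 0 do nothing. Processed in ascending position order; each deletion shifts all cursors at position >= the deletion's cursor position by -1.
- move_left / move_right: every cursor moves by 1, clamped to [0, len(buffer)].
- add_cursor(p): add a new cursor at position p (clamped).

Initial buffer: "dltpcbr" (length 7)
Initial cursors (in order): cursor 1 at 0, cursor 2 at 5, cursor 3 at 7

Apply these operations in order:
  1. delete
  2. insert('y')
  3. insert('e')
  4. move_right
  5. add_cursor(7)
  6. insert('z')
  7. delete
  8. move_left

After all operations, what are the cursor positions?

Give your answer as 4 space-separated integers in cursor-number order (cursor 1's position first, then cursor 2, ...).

Answer: 2 8 10 6

Derivation:
After op 1 (delete): buffer="dltpb" (len 5), cursors c1@0 c2@4 c3@5, authorship .....
After op 2 (insert('y')): buffer="ydltpyby" (len 8), cursors c1@1 c2@6 c3@8, authorship 1....2.3
After op 3 (insert('e')): buffer="yedltpyebye" (len 11), cursors c1@2 c2@8 c3@11, authorship 11....22.33
After op 4 (move_right): buffer="yedltpyebye" (len 11), cursors c1@3 c2@9 c3@11, authorship 11....22.33
After op 5 (add_cursor(7)): buffer="yedltpyebye" (len 11), cursors c1@3 c4@7 c2@9 c3@11, authorship 11....22.33
After op 6 (insert('z')): buffer="yedzltpyzebzyez" (len 15), cursors c1@4 c4@9 c2@12 c3@15, authorship 11.1...242.2333
After op 7 (delete): buffer="yedltpyebye" (len 11), cursors c1@3 c4@7 c2@9 c3@11, authorship 11....22.33
After op 8 (move_left): buffer="yedltpyebye" (len 11), cursors c1@2 c4@6 c2@8 c3@10, authorship 11....22.33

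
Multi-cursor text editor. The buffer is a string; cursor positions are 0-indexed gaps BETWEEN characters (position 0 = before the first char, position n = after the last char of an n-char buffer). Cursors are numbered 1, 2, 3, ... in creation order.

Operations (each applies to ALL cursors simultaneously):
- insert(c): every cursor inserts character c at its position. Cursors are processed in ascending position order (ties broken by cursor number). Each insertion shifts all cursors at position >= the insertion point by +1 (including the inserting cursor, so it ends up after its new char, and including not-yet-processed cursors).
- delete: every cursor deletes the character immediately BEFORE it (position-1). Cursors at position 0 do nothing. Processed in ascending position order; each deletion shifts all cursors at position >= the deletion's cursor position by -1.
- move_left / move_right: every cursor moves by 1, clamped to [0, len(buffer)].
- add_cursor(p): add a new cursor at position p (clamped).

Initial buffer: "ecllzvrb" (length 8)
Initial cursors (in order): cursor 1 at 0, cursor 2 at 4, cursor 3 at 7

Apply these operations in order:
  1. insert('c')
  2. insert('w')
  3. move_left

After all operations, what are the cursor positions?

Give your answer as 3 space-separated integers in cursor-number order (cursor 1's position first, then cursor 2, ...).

Answer: 1 7 12

Derivation:
After op 1 (insert('c')): buffer="cecllczvrcb" (len 11), cursors c1@1 c2@6 c3@10, authorship 1....2...3.
After op 2 (insert('w')): buffer="cwecllcwzvrcwb" (len 14), cursors c1@2 c2@8 c3@13, authorship 11....22...33.
After op 3 (move_left): buffer="cwecllcwzvrcwb" (len 14), cursors c1@1 c2@7 c3@12, authorship 11....22...33.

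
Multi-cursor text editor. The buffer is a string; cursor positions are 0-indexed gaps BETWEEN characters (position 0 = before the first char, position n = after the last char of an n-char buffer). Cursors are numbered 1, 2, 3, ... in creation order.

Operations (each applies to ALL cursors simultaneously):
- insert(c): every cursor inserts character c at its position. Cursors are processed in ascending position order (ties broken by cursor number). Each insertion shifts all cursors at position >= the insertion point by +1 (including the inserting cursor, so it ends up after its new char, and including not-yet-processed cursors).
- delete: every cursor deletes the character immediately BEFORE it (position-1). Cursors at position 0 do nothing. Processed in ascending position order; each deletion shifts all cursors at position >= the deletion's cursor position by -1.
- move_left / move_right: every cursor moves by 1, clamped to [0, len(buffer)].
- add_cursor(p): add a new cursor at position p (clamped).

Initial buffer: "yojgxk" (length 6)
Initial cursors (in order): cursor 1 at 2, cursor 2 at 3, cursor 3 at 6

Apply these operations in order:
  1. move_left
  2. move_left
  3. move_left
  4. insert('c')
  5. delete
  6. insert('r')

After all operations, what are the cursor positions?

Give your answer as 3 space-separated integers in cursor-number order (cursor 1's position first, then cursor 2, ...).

After op 1 (move_left): buffer="yojgxk" (len 6), cursors c1@1 c2@2 c3@5, authorship ......
After op 2 (move_left): buffer="yojgxk" (len 6), cursors c1@0 c2@1 c3@4, authorship ......
After op 3 (move_left): buffer="yojgxk" (len 6), cursors c1@0 c2@0 c3@3, authorship ......
After op 4 (insert('c')): buffer="ccyojcgxk" (len 9), cursors c1@2 c2@2 c3@6, authorship 12...3...
After op 5 (delete): buffer="yojgxk" (len 6), cursors c1@0 c2@0 c3@3, authorship ......
After op 6 (insert('r')): buffer="rryojrgxk" (len 9), cursors c1@2 c2@2 c3@6, authorship 12...3...

Answer: 2 2 6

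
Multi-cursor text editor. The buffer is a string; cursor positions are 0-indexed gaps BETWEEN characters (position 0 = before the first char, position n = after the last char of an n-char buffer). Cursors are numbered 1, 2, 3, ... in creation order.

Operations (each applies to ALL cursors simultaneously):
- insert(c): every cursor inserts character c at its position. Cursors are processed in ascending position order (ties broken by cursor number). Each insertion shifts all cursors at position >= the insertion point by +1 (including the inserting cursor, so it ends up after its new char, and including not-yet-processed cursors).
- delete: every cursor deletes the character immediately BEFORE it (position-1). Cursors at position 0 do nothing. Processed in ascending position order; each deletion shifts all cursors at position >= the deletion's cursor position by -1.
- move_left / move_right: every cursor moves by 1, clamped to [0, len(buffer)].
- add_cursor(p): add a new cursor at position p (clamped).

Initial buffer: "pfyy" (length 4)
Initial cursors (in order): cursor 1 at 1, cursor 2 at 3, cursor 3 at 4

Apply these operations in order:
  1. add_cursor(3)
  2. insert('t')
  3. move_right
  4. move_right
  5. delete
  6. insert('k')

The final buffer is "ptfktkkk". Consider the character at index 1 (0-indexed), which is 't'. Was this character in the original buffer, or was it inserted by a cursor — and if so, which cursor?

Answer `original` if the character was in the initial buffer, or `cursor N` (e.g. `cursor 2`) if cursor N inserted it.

Answer: cursor 1

Derivation:
After op 1 (add_cursor(3)): buffer="pfyy" (len 4), cursors c1@1 c2@3 c4@3 c3@4, authorship ....
After op 2 (insert('t')): buffer="ptfyttyt" (len 8), cursors c1@2 c2@6 c4@6 c3@8, authorship .1..24.3
After op 3 (move_right): buffer="ptfyttyt" (len 8), cursors c1@3 c2@7 c4@7 c3@8, authorship .1..24.3
After op 4 (move_right): buffer="ptfyttyt" (len 8), cursors c1@4 c2@8 c3@8 c4@8, authorship .1..24.3
After op 5 (delete): buffer="ptft" (len 4), cursors c1@3 c2@4 c3@4 c4@4, authorship .1.2
After op 6 (insert('k')): buffer="ptfktkkk" (len 8), cursors c1@4 c2@8 c3@8 c4@8, authorship .1.12234
Authorship (.=original, N=cursor N): . 1 . 1 2 2 3 4
Index 1: author = 1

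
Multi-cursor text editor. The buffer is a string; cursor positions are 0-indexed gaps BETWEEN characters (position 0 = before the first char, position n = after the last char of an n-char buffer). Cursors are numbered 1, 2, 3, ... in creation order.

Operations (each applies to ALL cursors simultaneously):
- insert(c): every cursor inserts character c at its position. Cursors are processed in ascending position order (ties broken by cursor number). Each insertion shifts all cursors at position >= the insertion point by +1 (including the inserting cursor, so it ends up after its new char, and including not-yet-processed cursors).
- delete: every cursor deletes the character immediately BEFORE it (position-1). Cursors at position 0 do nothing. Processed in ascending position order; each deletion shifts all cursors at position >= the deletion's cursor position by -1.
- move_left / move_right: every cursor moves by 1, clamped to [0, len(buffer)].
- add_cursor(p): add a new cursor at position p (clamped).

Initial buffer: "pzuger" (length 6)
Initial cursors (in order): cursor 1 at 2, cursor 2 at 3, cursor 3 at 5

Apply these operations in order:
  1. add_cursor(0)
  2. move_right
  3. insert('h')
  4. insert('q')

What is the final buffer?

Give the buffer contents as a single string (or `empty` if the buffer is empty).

After op 1 (add_cursor(0)): buffer="pzuger" (len 6), cursors c4@0 c1@2 c2@3 c3@5, authorship ......
After op 2 (move_right): buffer="pzuger" (len 6), cursors c4@1 c1@3 c2@4 c3@6, authorship ......
After op 3 (insert('h')): buffer="phzuhgherh" (len 10), cursors c4@2 c1@5 c2@7 c3@10, authorship .4..1.2..3
After op 4 (insert('q')): buffer="phqzuhqghqerhq" (len 14), cursors c4@3 c1@7 c2@10 c3@14, authorship .44..11.22..33

Answer: phqzuhqghqerhq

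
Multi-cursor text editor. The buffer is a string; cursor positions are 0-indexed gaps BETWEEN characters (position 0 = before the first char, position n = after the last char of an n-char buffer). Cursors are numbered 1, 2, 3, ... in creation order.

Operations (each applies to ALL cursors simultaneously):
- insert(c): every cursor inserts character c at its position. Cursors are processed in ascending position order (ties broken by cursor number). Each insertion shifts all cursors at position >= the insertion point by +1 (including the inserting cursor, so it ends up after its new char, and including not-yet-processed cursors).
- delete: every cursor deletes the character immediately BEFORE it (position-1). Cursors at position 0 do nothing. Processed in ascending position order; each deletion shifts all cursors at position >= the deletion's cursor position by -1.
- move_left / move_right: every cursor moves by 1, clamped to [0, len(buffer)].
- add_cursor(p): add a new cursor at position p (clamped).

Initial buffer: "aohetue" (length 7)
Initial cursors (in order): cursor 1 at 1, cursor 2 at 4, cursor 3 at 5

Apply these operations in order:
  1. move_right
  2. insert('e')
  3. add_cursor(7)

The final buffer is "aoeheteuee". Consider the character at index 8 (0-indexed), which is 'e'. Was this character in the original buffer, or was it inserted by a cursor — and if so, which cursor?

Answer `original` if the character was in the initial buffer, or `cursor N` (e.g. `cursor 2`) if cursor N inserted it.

Answer: cursor 3

Derivation:
After op 1 (move_right): buffer="aohetue" (len 7), cursors c1@2 c2@5 c3@6, authorship .......
After op 2 (insert('e')): buffer="aoeheteuee" (len 10), cursors c1@3 c2@7 c3@9, authorship ..1...2.3.
After op 3 (add_cursor(7)): buffer="aoeheteuee" (len 10), cursors c1@3 c2@7 c4@7 c3@9, authorship ..1...2.3.
Authorship (.=original, N=cursor N): . . 1 . . . 2 . 3 .
Index 8: author = 3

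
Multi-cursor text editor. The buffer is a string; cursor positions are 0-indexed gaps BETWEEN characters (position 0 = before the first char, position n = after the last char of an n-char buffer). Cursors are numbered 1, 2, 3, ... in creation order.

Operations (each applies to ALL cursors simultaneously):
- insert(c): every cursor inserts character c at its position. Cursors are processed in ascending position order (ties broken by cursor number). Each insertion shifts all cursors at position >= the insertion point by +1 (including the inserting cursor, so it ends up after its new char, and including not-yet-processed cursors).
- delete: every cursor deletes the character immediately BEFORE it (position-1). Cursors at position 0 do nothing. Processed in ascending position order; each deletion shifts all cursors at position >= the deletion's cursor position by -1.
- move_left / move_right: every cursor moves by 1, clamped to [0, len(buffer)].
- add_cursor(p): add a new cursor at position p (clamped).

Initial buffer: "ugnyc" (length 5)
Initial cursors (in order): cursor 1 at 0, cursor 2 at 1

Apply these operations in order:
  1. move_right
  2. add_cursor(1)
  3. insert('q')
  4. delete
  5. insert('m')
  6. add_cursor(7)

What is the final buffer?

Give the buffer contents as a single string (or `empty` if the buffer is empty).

After op 1 (move_right): buffer="ugnyc" (len 5), cursors c1@1 c2@2, authorship .....
After op 2 (add_cursor(1)): buffer="ugnyc" (len 5), cursors c1@1 c3@1 c2@2, authorship .....
After op 3 (insert('q')): buffer="uqqgqnyc" (len 8), cursors c1@3 c3@3 c2@5, authorship .13.2...
After op 4 (delete): buffer="ugnyc" (len 5), cursors c1@1 c3@1 c2@2, authorship .....
After op 5 (insert('m')): buffer="ummgmnyc" (len 8), cursors c1@3 c3@3 c2@5, authorship .13.2...
After op 6 (add_cursor(7)): buffer="ummgmnyc" (len 8), cursors c1@3 c3@3 c2@5 c4@7, authorship .13.2...

Answer: ummgmnyc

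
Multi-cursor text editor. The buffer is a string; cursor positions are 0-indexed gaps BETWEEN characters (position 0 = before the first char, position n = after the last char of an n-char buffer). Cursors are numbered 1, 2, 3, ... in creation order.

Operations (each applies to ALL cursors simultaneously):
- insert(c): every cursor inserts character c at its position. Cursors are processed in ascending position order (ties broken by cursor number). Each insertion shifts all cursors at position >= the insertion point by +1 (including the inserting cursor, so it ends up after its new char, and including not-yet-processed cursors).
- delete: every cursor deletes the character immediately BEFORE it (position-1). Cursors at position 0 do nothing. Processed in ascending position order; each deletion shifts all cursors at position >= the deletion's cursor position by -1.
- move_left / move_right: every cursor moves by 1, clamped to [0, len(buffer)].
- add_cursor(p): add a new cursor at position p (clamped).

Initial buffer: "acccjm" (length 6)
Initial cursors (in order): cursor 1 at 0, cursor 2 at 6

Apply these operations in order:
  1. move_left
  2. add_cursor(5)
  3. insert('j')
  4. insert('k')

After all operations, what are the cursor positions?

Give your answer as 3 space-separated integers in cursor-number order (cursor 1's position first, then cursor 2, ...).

Answer: 2 11 11

Derivation:
After op 1 (move_left): buffer="acccjm" (len 6), cursors c1@0 c2@5, authorship ......
After op 2 (add_cursor(5)): buffer="acccjm" (len 6), cursors c1@0 c2@5 c3@5, authorship ......
After op 3 (insert('j')): buffer="jacccjjjm" (len 9), cursors c1@1 c2@8 c3@8, authorship 1.....23.
After op 4 (insert('k')): buffer="jkacccjjjkkm" (len 12), cursors c1@2 c2@11 c3@11, authorship 11.....2323.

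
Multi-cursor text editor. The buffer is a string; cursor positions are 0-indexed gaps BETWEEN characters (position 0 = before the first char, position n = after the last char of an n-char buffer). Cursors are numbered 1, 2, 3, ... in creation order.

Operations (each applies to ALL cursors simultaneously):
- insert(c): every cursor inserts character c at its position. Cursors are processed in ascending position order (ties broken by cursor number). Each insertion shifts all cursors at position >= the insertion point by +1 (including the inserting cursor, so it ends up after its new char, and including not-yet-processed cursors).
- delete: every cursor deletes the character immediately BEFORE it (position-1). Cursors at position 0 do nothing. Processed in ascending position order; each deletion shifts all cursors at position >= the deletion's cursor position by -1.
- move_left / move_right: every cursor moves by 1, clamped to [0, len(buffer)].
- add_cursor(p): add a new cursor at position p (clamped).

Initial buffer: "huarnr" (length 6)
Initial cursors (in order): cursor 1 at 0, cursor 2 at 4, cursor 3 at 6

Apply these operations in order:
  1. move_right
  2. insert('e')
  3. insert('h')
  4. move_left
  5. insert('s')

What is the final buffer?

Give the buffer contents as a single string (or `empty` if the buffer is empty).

Answer: heshuarneshresh

Derivation:
After op 1 (move_right): buffer="huarnr" (len 6), cursors c1@1 c2@5 c3@6, authorship ......
After op 2 (insert('e')): buffer="heuarnere" (len 9), cursors c1@2 c2@7 c3@9, authorship .1....2.3
After op 3 (insert('h')): buffer="hehuarnehreh" (len 12), cursors c1@3 c2@9 c3@12, authorship .11....22.33
After op 4 (move_left): buffer="hehuarnehreh" (len 12), cursors c1@2 c2@8 c3@11, authorship .11....22.33
After op 5 (insert('s')): buffer="heshuarneshresh" (len 15), cursors c1@3 c2@10 c3@14, authorship .111....222.333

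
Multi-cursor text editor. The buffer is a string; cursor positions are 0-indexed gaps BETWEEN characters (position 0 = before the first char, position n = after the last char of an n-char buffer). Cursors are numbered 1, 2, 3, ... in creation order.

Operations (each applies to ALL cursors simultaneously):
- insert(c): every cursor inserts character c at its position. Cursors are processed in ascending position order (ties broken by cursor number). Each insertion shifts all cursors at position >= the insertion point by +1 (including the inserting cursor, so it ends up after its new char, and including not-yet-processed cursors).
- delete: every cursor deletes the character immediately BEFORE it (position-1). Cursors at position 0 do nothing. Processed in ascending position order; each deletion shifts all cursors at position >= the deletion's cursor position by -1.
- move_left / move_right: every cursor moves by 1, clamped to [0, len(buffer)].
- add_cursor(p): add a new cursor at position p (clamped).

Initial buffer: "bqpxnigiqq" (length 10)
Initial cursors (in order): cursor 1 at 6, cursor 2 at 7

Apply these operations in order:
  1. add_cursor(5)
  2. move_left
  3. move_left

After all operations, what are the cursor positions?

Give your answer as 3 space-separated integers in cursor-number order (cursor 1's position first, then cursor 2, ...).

After op 1 (add_cursor(5)): buffer="bqpxnigiqq" (len 10), cursors c3@5 c1@6 c2@7, authorship ..........
After op 2 (move_left): buffer="bqpxnigiqq" (len 10), cursors c3@4 c1@5 c2@6, authorship ..........
After op 3 (move_left): buffer="bqpxnigiqq" (len 10), cursors c3@3 c1@4 c2@5, authorship ..........

Answer: 4 5 3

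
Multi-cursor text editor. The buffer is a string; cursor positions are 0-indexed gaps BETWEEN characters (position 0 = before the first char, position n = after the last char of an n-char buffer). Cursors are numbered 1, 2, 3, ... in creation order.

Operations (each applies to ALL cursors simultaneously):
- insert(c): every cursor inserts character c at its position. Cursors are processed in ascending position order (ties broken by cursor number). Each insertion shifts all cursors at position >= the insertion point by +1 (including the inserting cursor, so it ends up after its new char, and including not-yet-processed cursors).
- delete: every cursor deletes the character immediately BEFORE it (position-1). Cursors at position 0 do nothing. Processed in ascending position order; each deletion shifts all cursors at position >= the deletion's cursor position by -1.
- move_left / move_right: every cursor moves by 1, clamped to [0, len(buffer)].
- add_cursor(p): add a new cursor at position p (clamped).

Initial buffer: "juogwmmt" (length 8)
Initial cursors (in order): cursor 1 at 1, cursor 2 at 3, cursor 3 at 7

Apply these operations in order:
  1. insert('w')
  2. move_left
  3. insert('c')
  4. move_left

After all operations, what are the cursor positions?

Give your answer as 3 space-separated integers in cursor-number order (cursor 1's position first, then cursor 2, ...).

After op 1 (insert('w')): buffer="jwuowgwmmwt" (len 11), cursors c1@2 c2@5 c3@10, authorship .1..2....3.
After op 2 (move_left): buffer="jwuowgwmmwt" (len 11), cursors c1@1 c2@4 c3@9, authorship .1..2....3.
After op 3 (insert('c')): buffer="jcwuocwgwmmcwt" (len 14), cursors c1@2 c2@6 c3@12, authorship .11..22....33.
After op 4 (move_left): buffer="jcwuocwgwmmcwt" (len 14), cursors c1@1 c2@5 c3@11, authorship .11..22....33.

Answer: 1 5 11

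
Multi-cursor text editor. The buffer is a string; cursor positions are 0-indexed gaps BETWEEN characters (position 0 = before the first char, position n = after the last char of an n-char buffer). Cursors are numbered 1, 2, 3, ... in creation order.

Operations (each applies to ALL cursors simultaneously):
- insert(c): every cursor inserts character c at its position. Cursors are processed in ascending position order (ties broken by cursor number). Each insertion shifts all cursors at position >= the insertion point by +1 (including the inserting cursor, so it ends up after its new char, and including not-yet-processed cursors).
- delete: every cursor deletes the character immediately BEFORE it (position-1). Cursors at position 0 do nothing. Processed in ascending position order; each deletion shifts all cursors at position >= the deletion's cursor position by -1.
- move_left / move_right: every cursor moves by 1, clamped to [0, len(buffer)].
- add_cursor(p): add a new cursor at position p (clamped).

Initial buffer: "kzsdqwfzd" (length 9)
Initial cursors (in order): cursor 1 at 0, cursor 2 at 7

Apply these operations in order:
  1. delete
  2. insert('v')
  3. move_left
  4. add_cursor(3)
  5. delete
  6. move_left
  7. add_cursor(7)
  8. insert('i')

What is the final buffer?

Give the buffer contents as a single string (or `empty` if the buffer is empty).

Answer: iviksdiqvzid

Derivation:
After op 1 (delete): buffer="kzsdqwzd" (len 8), cursors c1@0 c2@6, authorship ........
After op 2 (insert('v')): buffer="vkzsdqwvzd" (len 10), cursors c1@1 c2@8, authorship 1......2..
After op 3 (move_left): buffer="vkzsdqwvzd" (len 10), cursors c1@0 c2@7, authorship 1......2..
After op 4 (add_cursor(3)): buffer="vkzsdqwvzd" (len 10), cursors c1@0 c3@3 c2@7, authorship 1......2..
After op 5 (delete): buffer="vksdqvzd" (len 8), cursors c1@0 c3@2 c2@5, authorship 1....2..
After op 6 (move_left): buffer="vksdqvzd" (len 8), cursors c1@0 c3@1 c2@4, authorship 1....2..
After op 7 (add_cursor(7)): buffer="vksdqvzd" (len 8), cursors c1@0 c3@1 c2@4 c4@7, authorship 1....2..
After op 8 (insert('i')): buffer="iviksdiqvzid" (len 12), cursors c1@1 c3@3 c2@7 c4@11, authorship 113...2.2.4.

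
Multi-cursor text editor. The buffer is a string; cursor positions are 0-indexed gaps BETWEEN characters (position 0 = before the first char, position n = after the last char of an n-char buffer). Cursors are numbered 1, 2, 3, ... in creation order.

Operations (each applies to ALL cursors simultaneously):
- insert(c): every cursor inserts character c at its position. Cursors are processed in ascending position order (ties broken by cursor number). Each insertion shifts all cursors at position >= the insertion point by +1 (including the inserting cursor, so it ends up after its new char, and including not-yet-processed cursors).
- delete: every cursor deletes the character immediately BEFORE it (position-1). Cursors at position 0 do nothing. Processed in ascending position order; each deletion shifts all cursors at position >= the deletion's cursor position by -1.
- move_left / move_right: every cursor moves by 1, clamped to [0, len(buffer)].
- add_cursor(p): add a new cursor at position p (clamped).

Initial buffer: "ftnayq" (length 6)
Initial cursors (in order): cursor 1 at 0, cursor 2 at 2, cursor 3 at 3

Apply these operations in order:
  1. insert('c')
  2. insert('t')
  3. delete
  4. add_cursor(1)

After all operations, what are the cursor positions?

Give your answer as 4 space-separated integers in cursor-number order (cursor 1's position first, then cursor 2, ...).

After op 1 (insert('c')): buffer="cftcncayq" (len 9), cursors c1@1 c2@4 c3@6, authorship 1..2.3...
After op 2 (insert('t')): buffer="ctftctnctayq" (len 12), cursors c1@2 c2@6 c3@9, authorship 11..22.33...
After op 3 (delete): buffer="cftcncayq" (len 9), cursors c1@1 c2@4 c3@6, authorship 1..2.3...
After op 4 (add_cursor(1)): buffer="cftcncayq" (len 9), cursors c1@1 c4@1 c2@4 c3@6, authorship 1..2.3...

Answer: 1 4 6 1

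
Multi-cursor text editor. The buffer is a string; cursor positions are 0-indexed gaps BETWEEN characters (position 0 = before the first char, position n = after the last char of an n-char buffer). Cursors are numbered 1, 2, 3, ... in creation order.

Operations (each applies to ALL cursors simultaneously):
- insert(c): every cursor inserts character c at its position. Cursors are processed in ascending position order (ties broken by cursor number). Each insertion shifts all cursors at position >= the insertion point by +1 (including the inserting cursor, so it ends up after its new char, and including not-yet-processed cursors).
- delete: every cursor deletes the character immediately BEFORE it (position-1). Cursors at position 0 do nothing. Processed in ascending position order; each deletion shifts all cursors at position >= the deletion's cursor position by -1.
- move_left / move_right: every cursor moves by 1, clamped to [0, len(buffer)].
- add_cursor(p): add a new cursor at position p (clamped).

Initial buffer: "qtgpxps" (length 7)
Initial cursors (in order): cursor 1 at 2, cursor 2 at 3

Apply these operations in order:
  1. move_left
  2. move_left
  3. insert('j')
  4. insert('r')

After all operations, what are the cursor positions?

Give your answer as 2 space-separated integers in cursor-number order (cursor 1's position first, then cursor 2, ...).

After op 1 (move_left): buffer="qtgpxps" (len 7), cursors c1@1 c2@2, authorship .......
After op 2 (move_left): buffer="qtgpxps" (len 7), cursors c1@0 c2@1, authorship .......
After op 3 (insert('j')): buffer="jqjtgpxps" (len 9), cursors c1@1 c2@3, authorship 1.2......
After op 4 (insert('r')): buffer="jrqjrtgpxps" (len 11), cursors c1@2 c2@5, authorship 11.22......

Answer: 2 5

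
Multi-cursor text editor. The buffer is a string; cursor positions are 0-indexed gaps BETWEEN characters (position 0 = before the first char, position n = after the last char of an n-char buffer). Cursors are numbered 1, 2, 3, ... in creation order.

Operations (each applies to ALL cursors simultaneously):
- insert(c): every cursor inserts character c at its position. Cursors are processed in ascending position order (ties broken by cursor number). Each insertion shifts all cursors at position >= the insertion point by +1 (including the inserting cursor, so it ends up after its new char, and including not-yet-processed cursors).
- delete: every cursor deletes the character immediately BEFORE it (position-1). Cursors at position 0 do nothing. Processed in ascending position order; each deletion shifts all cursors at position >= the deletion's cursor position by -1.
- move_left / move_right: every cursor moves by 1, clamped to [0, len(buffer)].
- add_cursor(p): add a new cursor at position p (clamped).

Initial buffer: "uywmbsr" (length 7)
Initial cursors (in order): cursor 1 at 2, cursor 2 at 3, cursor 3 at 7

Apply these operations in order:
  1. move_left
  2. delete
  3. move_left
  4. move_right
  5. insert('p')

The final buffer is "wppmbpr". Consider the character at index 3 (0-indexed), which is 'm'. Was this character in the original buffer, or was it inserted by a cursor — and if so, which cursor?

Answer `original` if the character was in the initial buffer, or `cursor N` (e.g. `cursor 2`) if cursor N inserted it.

Answer: original

Derivation:
After op 1 (move_left): buffer="uywmbsr" (len 7), cursors c1@1 c2@2 c3@6, authorship .......
After op 2 (delete): buffer="wmbr" (len 4), cursors c1@0 c2@0 c3@3, authorship ....
After op 3 (move_left): buffer="wmbr" (len 4), cursors c1@0 c2@0 c3@2, authorship ....
After op 4 (move_right): buffer="wmbr" (len 4), cursors c1@1 c2@1 c3@3, authorship ....
After op 5 (insert('p')): buffer="wppmbpr" (len 7), cursors c1@3 c2@3 c3@6, authorship .12..3.
Authorship (.=original, N=cursor N): . 1 2 . . 3 .
Index 3: author = original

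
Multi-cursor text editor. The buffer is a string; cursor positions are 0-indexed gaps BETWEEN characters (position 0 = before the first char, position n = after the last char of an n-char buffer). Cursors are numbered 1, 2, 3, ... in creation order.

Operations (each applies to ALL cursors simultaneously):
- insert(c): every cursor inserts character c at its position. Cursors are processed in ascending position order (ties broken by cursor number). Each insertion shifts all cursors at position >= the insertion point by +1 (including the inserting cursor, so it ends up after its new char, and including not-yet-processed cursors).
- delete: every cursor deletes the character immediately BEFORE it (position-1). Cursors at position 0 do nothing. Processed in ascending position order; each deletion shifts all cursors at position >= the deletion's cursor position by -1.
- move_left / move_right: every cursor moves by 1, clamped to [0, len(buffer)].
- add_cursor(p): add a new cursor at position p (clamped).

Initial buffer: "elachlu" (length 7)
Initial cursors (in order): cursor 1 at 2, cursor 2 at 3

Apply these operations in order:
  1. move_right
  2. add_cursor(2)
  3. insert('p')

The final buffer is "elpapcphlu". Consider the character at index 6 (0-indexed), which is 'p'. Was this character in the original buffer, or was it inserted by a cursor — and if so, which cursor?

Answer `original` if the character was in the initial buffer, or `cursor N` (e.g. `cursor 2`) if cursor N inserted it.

Answer: cursor 2

Derivation:
After op 1 (move_right): buffer="elachlu" (len 7), cursors c1@3 c2@4, authorship .......
After op 2 (add_cursor(2)): buffer="elachlu" (len 7), cursors c3@2 c1@3 c2@4, authorship .......
After op 3 (insert('p')): buffer="elpapcphlu" (len 10), cursors c3@3 c1@5 c2@7, authorship ..3.1.2...
Authorship (.=original, N=cursor N): . . 3 . 1 . 2 . . .
Index 6: author = 2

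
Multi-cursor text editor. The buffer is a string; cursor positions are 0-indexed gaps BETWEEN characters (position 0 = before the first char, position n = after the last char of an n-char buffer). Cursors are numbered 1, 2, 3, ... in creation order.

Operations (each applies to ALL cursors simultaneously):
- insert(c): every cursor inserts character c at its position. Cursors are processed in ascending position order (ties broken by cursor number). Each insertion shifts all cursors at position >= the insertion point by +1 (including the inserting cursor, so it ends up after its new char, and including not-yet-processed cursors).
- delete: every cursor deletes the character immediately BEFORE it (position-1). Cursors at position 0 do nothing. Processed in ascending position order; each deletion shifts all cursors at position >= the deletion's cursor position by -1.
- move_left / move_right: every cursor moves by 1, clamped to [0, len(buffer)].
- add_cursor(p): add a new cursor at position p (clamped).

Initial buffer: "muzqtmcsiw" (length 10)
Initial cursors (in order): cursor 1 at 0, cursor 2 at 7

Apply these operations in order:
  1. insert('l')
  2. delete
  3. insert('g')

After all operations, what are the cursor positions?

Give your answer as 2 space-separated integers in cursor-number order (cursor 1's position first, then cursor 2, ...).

Answer: 1 9

Derivation:
After op 1 (insert('l')): buffer="lmuzqtmclsiw" (len 12), cursors c1@1 c2@9, authorship 1.......2...
After op 2 (delete): buffer="muzqtmcsiw" (len 10), cursors c1@0 c2@7, authorship ..........
After op 3 (insert('g')): buffer="gmuzqtmcgsiw" (len 12), cursors c1@1 c2@9, authorship 1.......2...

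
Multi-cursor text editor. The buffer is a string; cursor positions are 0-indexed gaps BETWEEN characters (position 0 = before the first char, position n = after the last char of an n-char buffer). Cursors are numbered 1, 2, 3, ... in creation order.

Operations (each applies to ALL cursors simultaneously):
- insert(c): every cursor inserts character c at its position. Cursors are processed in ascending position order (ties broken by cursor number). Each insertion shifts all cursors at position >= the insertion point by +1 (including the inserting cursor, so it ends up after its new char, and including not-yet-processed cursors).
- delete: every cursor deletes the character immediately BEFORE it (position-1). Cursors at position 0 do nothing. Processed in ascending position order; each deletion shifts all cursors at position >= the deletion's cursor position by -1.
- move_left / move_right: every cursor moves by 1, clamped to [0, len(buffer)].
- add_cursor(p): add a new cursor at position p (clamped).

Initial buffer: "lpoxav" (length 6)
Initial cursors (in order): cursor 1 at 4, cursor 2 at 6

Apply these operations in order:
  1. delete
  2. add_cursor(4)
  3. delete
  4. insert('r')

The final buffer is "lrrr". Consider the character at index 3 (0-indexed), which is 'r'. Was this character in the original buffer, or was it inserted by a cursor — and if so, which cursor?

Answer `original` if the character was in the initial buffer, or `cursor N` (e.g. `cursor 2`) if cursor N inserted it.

Answer: cursor 3

Derivation:
After op 1 (delete): buffer="lpoa" (len 4), cursors c1@3 c2@4, authorship ....
After op 2 (add_cursor(4)): buffer="lpoa" (len 4), cursors c1@3 c2@4 c3@4, authorship ....
After op 3 (delete): buffer="l" (len 1), cursors c1@1 c2@1 c3@1, authorship .
After op 4 (insert('r')): buffer="lrrr" (len 4), cursors c1@4 c2@4 c3@4, authorship .123
Authorship (.=original, N=cursor N): . 1 2 3
Index 3: author = 3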